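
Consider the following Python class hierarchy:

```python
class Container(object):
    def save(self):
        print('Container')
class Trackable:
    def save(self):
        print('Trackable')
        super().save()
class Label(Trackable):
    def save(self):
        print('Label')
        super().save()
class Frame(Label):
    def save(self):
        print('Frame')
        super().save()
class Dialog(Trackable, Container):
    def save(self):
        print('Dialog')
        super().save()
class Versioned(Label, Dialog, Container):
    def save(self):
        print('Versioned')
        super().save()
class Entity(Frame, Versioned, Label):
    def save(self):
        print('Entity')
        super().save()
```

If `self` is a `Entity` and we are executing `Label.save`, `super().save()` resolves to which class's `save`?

L[Entity] = Entity + merge(L[Frame], L[Versioned], L[Label], [Frame Versioned Label])
  take Frame:  [Frame Label Trackable object] + [Versioned Label Dialog Trackable Container object] + [Label Trackable object] + [Frame Versioned Label]
  take Versioned:  [Label Trackable object] + [Versioned Label Dialog Trackable Container object] + [Label Trackable object] + [Versioned Label]
  take Label:  [Label Trackable object] + [Label Dialog Trackable Container object] + [Label Trackable object] + [Label]
  take Dialog:  [Trackable object] + [Dialog Trackable Container object] + [Trackable object]
  take Trackable:  [Trackable object] + [Trackable Container object] + [Trackable object]
  take Container:  [object] + [Container object] + [object]
  take object:  [object] + [object] + [object]
MRO: Entity Frame Versioned Label Dialog Trackable Container object
super() in Label.save on a Entity instance goes to the class after Label in Entity's MRO: Dialog.

Dialog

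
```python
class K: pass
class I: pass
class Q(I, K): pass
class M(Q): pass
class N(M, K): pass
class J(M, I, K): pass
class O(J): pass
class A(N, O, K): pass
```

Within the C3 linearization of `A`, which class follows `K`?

object

L[A] = A + merge(L[N], L[O], L[K], [N O K])
  take N:  [N M Q I K object] + [O J M Q I K object] + [K object] + [N O K]
  take O:  [M Q I K object] + [O J M Q I K object] + [K object] + [O K]
  take J:  [M Q I K object] + [J M Q I K object] + [K object] + [K]
  take M:  [M Q I K object] + [M Q I K object] + [K object] + [K]
  take Q:  [Q I K object] + [Q I K object] + [K object] + [K]
  take I:  [I K object] + [I K object] + [K object] + [K]
  take K:  [K object] + [K object] + [K object] + [K]
  take object:  [object] + [object] + [object]
MRO: A N O J M Q I K object
K is at position 7; next is object.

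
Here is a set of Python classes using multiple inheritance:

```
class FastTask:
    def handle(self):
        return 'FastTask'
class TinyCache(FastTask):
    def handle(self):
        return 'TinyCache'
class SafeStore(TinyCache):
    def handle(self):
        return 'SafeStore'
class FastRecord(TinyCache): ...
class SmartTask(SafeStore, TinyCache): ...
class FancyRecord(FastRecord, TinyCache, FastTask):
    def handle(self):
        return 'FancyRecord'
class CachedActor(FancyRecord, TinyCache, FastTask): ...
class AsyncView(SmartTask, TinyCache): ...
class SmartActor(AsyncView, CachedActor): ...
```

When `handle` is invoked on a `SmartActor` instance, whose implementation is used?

SafeStore

L[SmartActor] = SmartActor + merge(L[AsyncView], L[CachedActor], [AsyncView CachedActor])
  take AsyncView:  [AsyncView SmartTask SafeStore TinyCache FastTask object] + [CachedActor FancyRecord FastRecord TinyCache FastTask object] + [AsyncView CachedActor]
  take SmartTask:  [SmartTask SafeStore TinyCache FastTask object] + [CachedActor FancyRecord FastRecord TinyCache FastTask object] + [CachedActor]
  take SafeStore:  [SafeStore TinyCache FastTask object] + [CachedActor FancyRecord FastRecord TinyCache FastTask object] + [CachedActor]
  take CachedActor:  [TinyCache FastTask object] + [CachedActor FancyRecord FastRecord TinyCache FastTask object] + [CachedActor]
  take FancyRecord:  [TinyCache FastTask object] + [FancyRecord FastRecord TinyCache FastTask object]
  take FastRecord:  [TinyCache FastTask object] + [FastRecord TinyCache FastTask object]
  take TinyCache:  [TinyCache FastTask object] + [TinyCache FastTask object]
  take FastTask:  [FastTask object] + [FastTask object]
  take object:  [object] + [object]
MRO: SmartActor AsyncView SmartTask SafeStore CachedActor FancyRecord FastRecord TinyCache FastTask object
handle is defined in: FancyRecord, FastTask, SafeStore, TinyCache. First along the MRO is SafeStore.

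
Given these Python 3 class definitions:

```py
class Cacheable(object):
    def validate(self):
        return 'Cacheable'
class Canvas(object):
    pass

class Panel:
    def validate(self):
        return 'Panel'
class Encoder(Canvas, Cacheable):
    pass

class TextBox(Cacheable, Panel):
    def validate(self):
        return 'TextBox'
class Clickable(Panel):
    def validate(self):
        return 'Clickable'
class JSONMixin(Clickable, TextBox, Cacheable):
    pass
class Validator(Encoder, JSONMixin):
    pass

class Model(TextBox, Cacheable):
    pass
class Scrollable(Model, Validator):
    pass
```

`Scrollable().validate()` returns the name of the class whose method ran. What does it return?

Clickable

L[Scrollable] = Scrollable + merge(L[Model], L[Validator], [Model Validator])
  take Model:  [Model TextBox Cacheable Panel object] + [Validator Encoder Canvas JSONMixin Clickable TextBox Cacheable Panel object] + [Model Validator]
  take Validator:  [TextBox Cacheable Panel object] + [Validator Encoder Canvas JSONMixin Clickable TextBox Cacheable Panel object] + [Validator]
  take Encoder:  [TextBox Cacheable Panel object] + [Encoder Canvas JSONMixin Clickable TextBox Cacheable Panel object]
  take Canvas:  [TextBox Cacheable Panel object] + [Canvas JSONMixin Clickable TextBox Cacheable Panel object]
  take JSONMixin:  [TextBox Cacheable Panel object] + [JSONMixin Clickable TextBox Cacheable Panel object]
  take Clickable:  [TextBox Cacheable Panel object] + [Clickable TextBox Cacheable Panel object]
  take TextBox:  [TextBox Cacheable Panel object] + [TextBox Cacheable Panel object]
  take Cacheable:  [Cacheable Panel object] + [Cacheable Panel object]
  take Panel:  [Panel object] + [Panel object]
  take object:  [object] + [object]
MRO: Scrollable Model Validator Encoder Canvas JSONMixin Clickable TextBox Cacheable Panel object
validate is defined in: Cacheable, Clickable, Panel, TextBox. First along the MRO is Clickable.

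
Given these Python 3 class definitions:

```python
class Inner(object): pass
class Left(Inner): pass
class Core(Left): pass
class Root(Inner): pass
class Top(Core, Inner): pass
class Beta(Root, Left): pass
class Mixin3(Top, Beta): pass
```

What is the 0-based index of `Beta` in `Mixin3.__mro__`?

3

L[Mixin3] = Mixin3 + merge(L[Top], L[Beta], [Top Beta])
  take Top:  [Top Core Left Inner object] + [Beta Root Left Inner object] + [Top Beta]
  take Core:  [Core Left Inner object] + [Beta Root Left Inner object] + [Beta]
  take Beta:  [Left Inner object] + [Beta Root Left Inner object] + [Beta]
  take Root:  [Left Inner object] + [Root Left Inner object]
  take Left:  [Left Inner object] + [Left Inner object]
  take Inner:  [Inner object] + [Inner object]
  take object:  [object] + [object]
MRO: Mixin3 Top Core Beta Root Left Inner object
Beta sits at index 3.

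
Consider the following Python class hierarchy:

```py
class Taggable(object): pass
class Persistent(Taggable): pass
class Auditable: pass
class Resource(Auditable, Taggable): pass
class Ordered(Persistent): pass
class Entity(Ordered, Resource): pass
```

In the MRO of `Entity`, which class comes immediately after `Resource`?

Auditable

L[Entity] = Entity + merge(L[Ordered], L[Resource], [Ordered Resource])
  take Ordered:  [Ordered Persistent Taggable object] + [Resource Auditable Taggable object] + [Ordered Resource]
  take Persistent:  [Persistent Taggable object] + [Resource Auditable Taggable object] + [Resource]
  take Resource:  [Taggable object] + [Resource Auditable Taggable object] + [Resource]
  take Auditable:  [Taggable object] + [Auditable Taggable object]
  take Taggable:  [Taggable object] + [Taggable object]
  take object:  [object] + [object]
MRO: Entity Ordered Persistent Resource Auditable Taggable object
Resource is at position 3; next is Auditable.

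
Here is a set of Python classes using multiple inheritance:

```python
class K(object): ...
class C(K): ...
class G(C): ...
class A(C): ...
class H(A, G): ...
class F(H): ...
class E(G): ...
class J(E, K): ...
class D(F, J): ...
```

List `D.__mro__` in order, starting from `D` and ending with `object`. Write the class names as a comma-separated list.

L[D] = D + merge(L[F], L[J], [F J])
  take F:  [F H A G C K object] + [J E G C K object] + [F J]
  take H:  [H A G C K object] + [J E G C K object] + [J]
  take A:  [A G C K object] + [J E G C K object] + [J]
  take J:  [G C K object] + [J E G C K object] + [J]
  take E:  [G C K object] + [E G C K object]
  take G:  [G C K object] + [G C K object]
  take C:  [C K object] + [C K object]
  take K:  [K object] + [K object]
  take object:  [object] + [object]

D, F, H, A, J, E, G, C, K, object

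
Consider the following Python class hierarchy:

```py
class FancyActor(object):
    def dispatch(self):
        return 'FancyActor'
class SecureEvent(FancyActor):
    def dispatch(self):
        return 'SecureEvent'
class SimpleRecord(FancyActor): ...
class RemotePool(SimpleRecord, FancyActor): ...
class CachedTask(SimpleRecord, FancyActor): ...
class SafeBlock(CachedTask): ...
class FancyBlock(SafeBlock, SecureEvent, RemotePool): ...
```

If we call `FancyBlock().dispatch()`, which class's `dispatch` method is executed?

SecureEvent

L[FancyBlock] = FancyBlock + merge(L[SafeBlock], L[SecureEvent], L[RemotePool], [SafeBlock SecureEvent RemotePool])
  take SafeBlock:  [SafeBlock CachedTask SimpleRecord FancyActor object] + [SecureEvent FancyActor object] + [RemotePool SimpleRecord FancyActor object] + [SafeBlock SecureEvent RemotePool]
  take CachedTask:  [CachedTask SimpleRecord FancyActor object] + [SecureEvent FancyActor object] + [RemotePool SimpleRecord FancyActor object] + [SecureEvent RemotePool]
  take SecureEvent:  [SimpleRecord FancyActor object] + [SecureEvent FancyActor object] + [RemotePool SimpleRecord FancyActor object] + [SecureEvent RemotePool]
  take RemotePool:  [SimpleRecord FancyActor object] + [FancyActor object] + [RemotePool SimpleRecord FancyActor object] + [RemotePool]
  take SimpleRecord:  [SimpleRecord FancyActor object] + [FancyActor object] + [SimpleRecord FancyActor object]
  take FancyActor:  [FancyActor object] + [FancyActor object] + [FancyActor object]
  take object:  [object] + [object] + [object]
MRO: FancyBlock SafeBlock CachedTask SecureEvent RemotePool SimpleRecord FancyActor object
dispatch is defined in: FancyActor, SecureEvent. First along the MRO is SecureEvent.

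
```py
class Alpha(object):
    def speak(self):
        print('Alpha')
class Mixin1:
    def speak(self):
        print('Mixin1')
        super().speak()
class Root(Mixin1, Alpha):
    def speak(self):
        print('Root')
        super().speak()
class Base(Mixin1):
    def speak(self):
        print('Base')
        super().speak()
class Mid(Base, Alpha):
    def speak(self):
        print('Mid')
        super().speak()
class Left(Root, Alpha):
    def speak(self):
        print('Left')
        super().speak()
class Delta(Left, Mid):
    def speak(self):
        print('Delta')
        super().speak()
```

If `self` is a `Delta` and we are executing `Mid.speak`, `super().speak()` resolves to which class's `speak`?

L[Delta] = Delta + merge(L[Left], L[Mid], [Left Mid])
  take Left:  [Left Root Mixin1 Alpha object] + [Mid Base Mixin1 Alpha object] + [Left Mid]
  take Root:  [Root Mixin1 Alpha object] + [Mid Base Mixin1 Alpha object] + [Mid]
  take Mid:  [Mixin1 Alpha object] + [Mid Base Mixin1 Alpha object] + [Mid]
  take Base:  [Mixin1 Alpha object] + [Base Mixin1 Alpha object]
  take Mixin1:  [Mixin1 Alpha object] + [Mixin1 Alpha object]
  take Alpha:  [Alpha object] + [Alpha object]
  take object:  [object] + [object]
MRO: Delta Left Root Mid Base Mixin1 Alpha object
super() in Mid.speak on a Delta instance goes to the class after Mid in Delta's MRO: Base.

Base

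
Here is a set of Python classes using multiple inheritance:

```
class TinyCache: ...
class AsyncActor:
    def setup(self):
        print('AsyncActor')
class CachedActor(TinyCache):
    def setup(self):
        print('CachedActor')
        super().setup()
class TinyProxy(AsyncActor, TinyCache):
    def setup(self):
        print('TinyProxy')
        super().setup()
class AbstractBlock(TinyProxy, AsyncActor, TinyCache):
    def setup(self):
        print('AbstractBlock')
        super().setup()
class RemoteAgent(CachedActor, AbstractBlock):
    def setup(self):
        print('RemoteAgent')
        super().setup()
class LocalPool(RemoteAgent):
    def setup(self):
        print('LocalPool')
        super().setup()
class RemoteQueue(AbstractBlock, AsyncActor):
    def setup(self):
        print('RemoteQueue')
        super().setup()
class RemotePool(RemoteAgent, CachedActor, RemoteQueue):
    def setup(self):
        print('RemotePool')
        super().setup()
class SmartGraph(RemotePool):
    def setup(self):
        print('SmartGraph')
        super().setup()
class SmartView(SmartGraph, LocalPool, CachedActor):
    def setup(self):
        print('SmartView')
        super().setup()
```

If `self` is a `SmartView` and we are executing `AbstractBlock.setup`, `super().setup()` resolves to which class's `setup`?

L[SmartView] = SmartView + merge(L[SmartGraph], L[LocalPool], L[CachedActor], [SmartGraph LocalPool CachedActor])
  take SmartGraph:  [SmartGraph RemotePool RemoteAgent CachedActor RemoteQueue AbstractBlock TinyProxy AsyncActor TinyCache object] + [LocalPool RemoteAgent CachedActor AbstractBlock TinyProxy AsyncActor TinyCache object] + [CachedActor TinyCache object] + [SmartGraph LocalPool CachedActor]
  take RemotePool:  [RemotePool RemoteAgent CachedActor RemoteQueue AbstractBlock TinyProxy AsyncActor TinyCache object] + [LocalPool RemoteAgent CachedActor AbstractBlock TinyProxy AsyncActor TinyCache object] + [CachedActor TinyCache object] + [LocalPool CachedActor]
  take LocalPool:  [RemoteAgent CachedActor RemoteQueue AbstractBlock TinyProxy AsyncActor TinyCache object] + [LocalPool RemoteAgent CachedActor AbstractBlock TinyProxy AsyncActor TinyCache object] + [CachedActor TinyCache object] + [LocalPool CachedActor]
  take RemoteAgent:  [RemoteAgent CachedActor RemoteQueue AbstractBlock TinyProxy AsyncActor TinyCache object] + [RemoteAgent CachedActor AbstractBlock TinyProxy AsyncActor TinyCache object] + [CachedActor TinyCache object] + [CachedActor]
  take CachedActor:  [CachedActor RemoteQueue AbstractBlock TinyProxy AsyncActor TinyCache object] + [CachedActor AbstractBlock TinyProxy AsyncActor TinyCache object] + [CachedActor TinyCache object] + [CachedActor]
  take RemoteQueue:  [RemoteQueue AbstractBlock TinyProxy AsyncActor TinyCache object] + [AbstractBlock TinyProxy AsyncActor TinyCache object] + [TinyCache object]
  take AbstractBlock:  [AbstractBlock TinyProxy AsyncActor TinyCache object] + [AbstractBlock TinyProxy AsyncActor TinyCache object] + [TinyCache object]
  take TinyProxy:  [TinyProxy AsyncActor TinyCache object] + [TinyProxy AsyncActor TinyCache object] + [TinyCache object]
  take AsyncActor:  [AsyncActor TinyCache object] + [AsyncActor TinyCache object] + [TinyCache object]
  take TinyCache:  [TinyCache object] + [TinyCache object] + [TinyCache object]
  take object:  [object] + [object] + [object]
MRO: SmartView SmartGraph RemotePool LocalPool RemoteAgent CachedActor RemoteQueue AbstractBlock TinyProxy AsyncActor TinyCache object
super() in AbstractBlock.setup on a SmartView instance goes to the class after AbstractBlock in SmartView's MRO: TinyProxy.

TinyProxy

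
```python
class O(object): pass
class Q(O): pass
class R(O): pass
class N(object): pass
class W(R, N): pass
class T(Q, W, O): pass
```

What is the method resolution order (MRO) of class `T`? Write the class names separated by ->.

L[T] = T + merge(L[Q], L[W], L[O], [Q W O])
  take Q:  [Q O object] + [W R O N object] + [O object] + [Q W O]
  take W:  [O object] + [W R O N object] + [O object] + [W O]
  take R:  [O object] + [R O N object] + [O object] + [O]
  take O:  [O object] + [O N object] + [O object] + [O]
  take N:  [object] + [N object] + [object]
  take object:  [object] + [object] + [object]

T -> Q -> W -> R -> O -> N -> object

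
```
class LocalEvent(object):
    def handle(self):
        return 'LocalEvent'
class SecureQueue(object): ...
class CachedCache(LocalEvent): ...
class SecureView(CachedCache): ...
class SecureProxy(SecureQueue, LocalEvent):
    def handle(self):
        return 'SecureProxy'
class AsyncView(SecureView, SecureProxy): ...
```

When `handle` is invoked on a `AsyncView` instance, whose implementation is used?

SecureProxy

L[AsyncView] = AsyncView + merge(L[SecureView], L[SecureProxy], [SecureView SecureProxy])
  take SecureView:  [SecureView CachedCache LocalEvent object] + [SecureProxy SecureQueue LocalEvent object] + [SecureView SecureProxy]
  take CachedCache:  [CachedCache LocalEvent object] + [SecureProxy SecureQueue LocalEvent object] + [SecureProxy]
  take SecureProxy:  [LocalEvent object] + [SecureProxy SecureQueue LocalEvent object] + [SecureProxy]
  take SecureQueue:  [LocalEvent object] + [SecureQueue LocalEvent object]
  take LocalEvent:  [LocalEvent object] + [LocalEvent object]
  take object:  [object] + [object]
MRO: AsyncView SecureView CachedCache SecureProxy SecureQueue LocalEvent object
handle is defined in: LocalEvent, SecureProxy. First along the MRO is SecureProxy.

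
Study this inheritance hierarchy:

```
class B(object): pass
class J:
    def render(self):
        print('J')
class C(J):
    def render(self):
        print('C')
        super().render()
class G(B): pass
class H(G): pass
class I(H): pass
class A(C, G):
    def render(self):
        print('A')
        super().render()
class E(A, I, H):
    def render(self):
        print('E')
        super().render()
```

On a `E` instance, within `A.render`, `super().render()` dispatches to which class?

L[E] = E + merge(L[A], L[I], L[H], [A I H])
  take A:  [A C J G B object] + [I H G B object] + [H G B object] + [A I H]
  take C:  [C J G B object] + [I H G B object] + [H G B object] + [I H]
  take J:  [J G B object] + [I H G B object] + [H G B object] + [I H]
  take I:  [G B object] + [I H G B object] + [H G B object] + [I H]
  take H:  [G B object] + [H G B object] + [H G B object] + [H]
  take G:  [G B object] + [G B object] + [G B object]
  take B:  [B object] + [B object] + [B object]
  take object:  [object] + [object] + [object]
MRO: E A C J I H G B object
super() in A.render on a E instance goes to the class after A in E's MRO: C.

C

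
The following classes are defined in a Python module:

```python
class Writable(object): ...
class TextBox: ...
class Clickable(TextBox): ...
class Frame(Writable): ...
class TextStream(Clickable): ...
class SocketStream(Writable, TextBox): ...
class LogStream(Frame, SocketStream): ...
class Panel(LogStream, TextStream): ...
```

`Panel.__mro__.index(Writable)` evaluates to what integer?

4

L[Panel] = Panel + merge(L[LogStream], L[TextStream], [LogStream TextStream])
  take LogStream:  [LogStream Frame SocketStream Writable TextBox object] + [TextStream Clickable TextBox object] + [LogStream TextStream]
  take Frame:  [Frame SocketStream Writable TextBox object] + [TextStream Clickable TextBox object] + [TextStream]
  take SocketStream:  [SocketStream Writable TextBox object] + [TextStream Clickable TextBox object] + [TextStream]
  take Writable:  [Writable TextBox object] + [TextStream Clickable TextBox object] + [TextStream]
  take TextStream:  [TextBox object] + [TextStream Clickable TextBox object] + [TextStream]
  take Clickable:  [TextBox object] + [Clickable TextBox object]
  take TextBox:  [TextBox object] + [TextBox object]
  take object:  [object] + [object]
MRO: Panel LogStream Frame SocketStream Writable TextStream Clickable TextBox object
Writable sits at index 4.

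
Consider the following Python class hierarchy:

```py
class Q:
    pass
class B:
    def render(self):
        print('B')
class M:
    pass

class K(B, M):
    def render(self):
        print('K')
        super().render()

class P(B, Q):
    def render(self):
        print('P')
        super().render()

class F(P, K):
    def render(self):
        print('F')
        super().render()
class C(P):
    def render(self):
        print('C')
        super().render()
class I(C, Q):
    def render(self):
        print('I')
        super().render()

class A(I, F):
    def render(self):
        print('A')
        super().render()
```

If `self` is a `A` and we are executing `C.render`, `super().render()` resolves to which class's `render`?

F

L[A] = A + merge(L[I], L[F], [I F])
  take I:  [I C P B Q object] + [F P K B Q M object] + [I F]
  take C:  [C P B Q object] + [F P K B Q M object] + [F]
  take F:  [P B Q object] + [F P K B Q M object] + [F]
  take P:  [P B Q object] + [P K B Q M object]
  take K:  [B Q object] + [K B Q M object]
  take B:  [B Q object] + [B Q M object]
  take Q:  [Q object] + [Q M object]
  take M:  [object] + [M object]
  take object:  [object] + [object]
MRO: A I C F P K B Q M object
super() in C.render on a A instance goes to the class after C in A's MRO: F.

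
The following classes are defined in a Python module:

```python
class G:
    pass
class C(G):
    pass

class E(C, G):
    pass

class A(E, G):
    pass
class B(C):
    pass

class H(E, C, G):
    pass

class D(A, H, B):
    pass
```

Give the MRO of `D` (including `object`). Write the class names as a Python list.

L[D] = D + merge(L[A], L[H], L[B], [A H B])
  take A:  [A E C G object] + [H E C G object] + [B C G object] + [A H B]
  take H:  [E C G object] + [H E C G object] + [B C G object] + [H B]
  take E:  [E C G object] + [E C G object] + [B C G object] + [B]
  take B:  [C G object] + [C G object] + [B C G object] + [B]
  take C:  [C G object] + [C G object] + [C G object]
  take G:  [G object] + [G object] + [G object]
  take object:  [object] + [object] + [object]

[D, A, H, E, B, C, G, object]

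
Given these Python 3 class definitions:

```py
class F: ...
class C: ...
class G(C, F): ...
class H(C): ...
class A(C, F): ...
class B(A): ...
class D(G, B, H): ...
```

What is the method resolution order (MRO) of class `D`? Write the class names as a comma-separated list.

D, G, B, A, H, C, F, object

L[D] = D + merge(L[G], L[B], L[H], [G B H])
  take G:  [G C F object] + [B A C F object] + [H C object] + [G B H]
  take B:  [C F object] + [B A C F object] + [H C object] + [B H]
  take A:  [C F object] + [A C F object] + [H C object] + [H]
  take H:  [C F object] + [C F object] + [H C object] + [H]
  take C:  [C F object] + [C F object] + [C object]
  take F:  [F object] + [F object] + [object]
  take object:  [object] + [object] + [object]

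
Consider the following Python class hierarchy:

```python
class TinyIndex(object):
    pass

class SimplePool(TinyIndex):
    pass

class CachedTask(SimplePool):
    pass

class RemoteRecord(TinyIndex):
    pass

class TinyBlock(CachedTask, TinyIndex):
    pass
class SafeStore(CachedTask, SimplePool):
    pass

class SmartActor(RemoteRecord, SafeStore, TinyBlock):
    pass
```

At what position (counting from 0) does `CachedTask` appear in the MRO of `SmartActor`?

L[SmartActor] = SmartActor + merge(L[RemoteRecord], L[SafeStore], L[TinyBlock], [RemoteRecord SafeStore TinyBlock])
  take RemoteRecord:  [RemoteRecord TinyIndex object] + [SafeStore CachedTask SimplePool TinyIndex object] + [TinyBlock CachedTask SimplePool TinyIndex object] + [RemoteRecord SafeStore TinyBlock]
  take SafeStore:  [TinyIndex object] + [SafeStore CachedTask SimplePool TinyIndex object] + [TinyBlock CachedTask SimplePool TinyIndex object] + [SafeStore TinyBlock]
  take TinyBlock:  [TinyIndex object] + [CachedTask SimplePool TinyIndex object] + [TinyBlock CachedTask SimplePool TinyIndex object] + [TinyBlock]
  take CachedTask:  [TinyIndex object] + [CachedTask SimplePool TinyIndex object] + [CachedTask SimplePool TinyIndex object]
  take SimplePool:  [TinyIndex object] + [SimplePool TinyIndex object] + [SimplePool TinyIndex object]
  take TinyIndex:  [TinyIndex object] + [TinyIndex object] + [TinyIndex object]
  take object:  [object] + [object] + [object]
MRO: SmartActor RemoteRecord SafeStore TinyBlock CachedTask SimplePool TinyIndex object
CachedTask sits at index 4.

4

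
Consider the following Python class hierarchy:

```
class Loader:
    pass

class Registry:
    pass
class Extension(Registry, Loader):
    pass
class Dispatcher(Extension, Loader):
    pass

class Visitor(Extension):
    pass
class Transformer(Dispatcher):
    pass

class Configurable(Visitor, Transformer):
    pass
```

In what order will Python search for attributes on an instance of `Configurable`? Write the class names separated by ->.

Configurable -> Visitor -> Transformer -> Dispatcher -> Extension -> Registry -> Loader -> object

L[Configurable] = Configurable + merge(L[Visitor], L[Transformer], [Visitor Transformer])
  take Visitor:  [Visitor Extension Registry Loader object] + [Transformer Dispatcher Extension Registry Loader object] + [Visitor Transformer]
  take Transformer:  [Extension Registry Loader object] + [Transformer Dispatcher Extension Registry Loader object] + [Transformer]
  take Dispatcher:  [Extension Registry Loader object] + [Dispatcher Extension Registry Loader object]
  take Extension:  [Extension Registry Loader object] + [Extension Registry Loader object]
  take Registry:  [Registry Loader object] + [Registry Loader object]
  take Loader:  [Loader object] + [Loader object]
  take object:  [object] + [object]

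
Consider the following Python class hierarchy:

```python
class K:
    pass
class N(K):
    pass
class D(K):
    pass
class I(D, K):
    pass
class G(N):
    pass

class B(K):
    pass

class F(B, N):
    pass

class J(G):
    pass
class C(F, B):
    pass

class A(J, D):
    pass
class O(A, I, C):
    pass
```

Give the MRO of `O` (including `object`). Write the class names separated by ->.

O -> A -> J -> G -> I -> C -> F -> B -> N -> D -> K -> object

L[O] = O + merge(L[A], L[I], L[C], [A I C])
  take A:  [A J G N D K object] + [I D K object] + [C F B N K object] + [A I C]
  take J:  [J G N D K object] + [I D K object] + [C F B N K object] + [I C]
  take G:  [G N D K object] + [I D K object] + [C F B N K object] + [I C]
  take I:  [N D K object] + [I D K object] + [C F B N K object] + [I C]
  take C:  [N D K object] + [D K object] + [C F B N K object] + [C]
  take F:  [N D K object] + [D K object] + [F B N K object]
  take B:  [N D K object] + [D K object] + [B N K object]
  take N:  [N D K object] + [D K object] + [N K object]
  take D:  [D K object] + [D K object] + [K object]
  take K:  [K object] + [K object] + [K object]
  take object:  [object] + [object] + [object]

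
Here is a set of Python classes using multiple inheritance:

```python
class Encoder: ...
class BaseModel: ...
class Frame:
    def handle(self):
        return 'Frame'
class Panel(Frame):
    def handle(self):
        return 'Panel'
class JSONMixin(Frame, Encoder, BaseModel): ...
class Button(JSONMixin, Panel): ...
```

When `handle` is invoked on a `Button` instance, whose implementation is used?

Panel

L[Button] = Button + merge(L[JSONMixin], L[Panel], [JSONMixin Panel])
  take JSONMixin:  [JSONMixin Frame Encoder BaseModel object] + [Panel Frame object] + [JSONMixin Panel]
  take Panel:  [Frame Encoder BaseModel object] + [Panel Frame object] + [Panel]
  take Frame:  [Frame Encoder BaseModel object] + [Frame object]
  take Encoder:  [Encoder BaseModel object] + [object]
  take BaseModel:  [BaseModel object] + [object]
  take object:  [object] + [object]
MRO: Button JSONMixin Panel Frame Encoder BaseModel object
handle is defined in: Frame, Panel. First along the MRO is Panel.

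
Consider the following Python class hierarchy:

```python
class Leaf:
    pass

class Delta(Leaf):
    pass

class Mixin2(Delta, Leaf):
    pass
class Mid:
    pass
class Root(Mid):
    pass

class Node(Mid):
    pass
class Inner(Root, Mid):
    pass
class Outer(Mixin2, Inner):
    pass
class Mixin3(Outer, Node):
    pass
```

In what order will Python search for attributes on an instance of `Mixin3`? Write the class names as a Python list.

L[Mixin3] = Mixin3 + merge(L[Outer], L[Node], [Outer Node])
  take Outer:  [Outer Mixin2 Delta Leaf Inner Root Mid object] + [Node Mid object] + [Outer Node]
  take Mixin2:  [Mixin2 Delta Leaf Inner Root Mid object] + [Node Mid object] + [Node]
  take Delta:  [Delta Leaf Inner Root Mid object] + [Node Mid object] + [Node]
  take Leaf:  [Leaf Inner Root Mid object] + [Node Mid object] + [Node]
  take Inner:  [Inner Root Mid object] + [Node Mid object] + [Node]
  take Root:  [Root Mid object] + [Node Mid object] + [Node]
  take Node:  [Mid object] + [Node Mid object] + [Node]
  take Mid:  [Mid object] + [Mid object]
  take object:  [object] + [object]

[Mixin3, Outer, Mixin2, Delta, Leaf, Inner, Root, Node, Mid, object]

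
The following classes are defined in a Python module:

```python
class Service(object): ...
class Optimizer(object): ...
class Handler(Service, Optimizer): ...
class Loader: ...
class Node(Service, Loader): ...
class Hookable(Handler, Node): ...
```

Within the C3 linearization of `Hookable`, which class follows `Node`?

Service

L[Hookable] = Hookable + merge(L[Handler], L[Node], [Handler Node])
  take Handler:  [Handler Service Optimizer object] + [Node Service Loader object] + [Handler Node]
  take Node:  [Service Optimizer object] + [Node Service Loader object] + [Node]
  take Service:  [Service Optimizer object] + [Service Loader object]
  take Optimizer:  [Optimizer object] + [Loader object]
  take Loader:  [object] + [Loader object]
  take object:  [object] + [object]
MRO: Hookable Handler Node Service Optimizer Loader object
Node is at position 2; next is Service.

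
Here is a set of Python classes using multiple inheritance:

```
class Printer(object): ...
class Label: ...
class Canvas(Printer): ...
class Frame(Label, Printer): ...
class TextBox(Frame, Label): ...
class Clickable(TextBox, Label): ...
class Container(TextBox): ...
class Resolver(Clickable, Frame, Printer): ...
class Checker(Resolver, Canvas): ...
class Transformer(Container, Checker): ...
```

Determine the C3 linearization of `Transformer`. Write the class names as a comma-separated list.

Transformer, Container, Checker, Resolver, Clickable, TextBox, Frame, Label, Canvas, Printer, object

L[Transformer] = Transformer + merge(L[Container], L[Checker], [Container Checker])
  take Container:  [Container TextBox Frame Label Printer object] + [Checker Resolver Clickable TextBox Frame Label Canvas Printer object] + [Container Checker]
  take Checker:  [TextBox Frame Label Printer object] + [Checker Resolver Clickable TextBox Frame Label Canvas Printer object] + [Checker]
  take Resolver:  [TextBox Frame Label Printer object] + [Resolver Clickable TextBox Frame Label Canvas Printer object]
  take Clickable:  [TextBox Frame Label Printer object] + [Clickable TextBox Frame Label Canvas Printer object]
  take TextBox:  [TextBox Frame Label Printer object] + [TextBox Frame Label Canvas Printer object]
  take Frame:  [Frame Label Printer object] + [Frame Label Canvas Printer object]
  take Label:  [Label Printer object] + [Label Canvas Printer object]
  take Canvas:  [Printer object] + [Canvas Printer object]
  take Printer:  [Printer object] + [Printer object]
  take object:  [object] + [object]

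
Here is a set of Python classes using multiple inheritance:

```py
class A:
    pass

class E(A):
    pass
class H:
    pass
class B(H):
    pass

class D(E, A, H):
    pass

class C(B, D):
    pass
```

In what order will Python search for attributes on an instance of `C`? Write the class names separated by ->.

L[C] = C + merge(L[B], L[D], [B D])
  take B:  [B H object] + [D E A H object] + [B D]
  take D:  [H object] + [D E A H object] + [D]
  take E:  [H object] + [E A H object]
  take A:  [H object] + [A H object]
  take H:  [H object] + [H object]
  take object:  [object] + [object]

C -> B -> D -> E -> A -> H -> object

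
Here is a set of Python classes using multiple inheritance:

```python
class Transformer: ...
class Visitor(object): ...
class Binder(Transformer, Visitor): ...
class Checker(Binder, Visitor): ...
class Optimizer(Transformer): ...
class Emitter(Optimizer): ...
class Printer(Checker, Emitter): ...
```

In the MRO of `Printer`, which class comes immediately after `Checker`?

L[Printer] = Printer + merge(L[Checker], L[Emitter], [Checker Emitter])
  take Checker:  [Checker Binder Transformer Visitor object] + [Emitter Optimizer Transformer object] + [Checker Emitter]
  take Binder:  [Binder Transformer Visitor object] + [Emitter Optimizer Transformer object] + [Emitter]
  take Emitter:  [Transformer Visitor object] + [Emitter Optimizer Transformer object] + [Emitter]
  take Optimizer:  [Transformer Visitor object] + [Optimizer Transformer object]
  take Transformer:  [Transformer Visitor object] + [Transformer object]
  take Visitor:  [Visitor object] + [object]
  take object:  [object] + [object]
MRO: Printer Checker Binder Emitter Optimizer Transformer Visitor object
Checker is at position 1; next is Binder.

Binder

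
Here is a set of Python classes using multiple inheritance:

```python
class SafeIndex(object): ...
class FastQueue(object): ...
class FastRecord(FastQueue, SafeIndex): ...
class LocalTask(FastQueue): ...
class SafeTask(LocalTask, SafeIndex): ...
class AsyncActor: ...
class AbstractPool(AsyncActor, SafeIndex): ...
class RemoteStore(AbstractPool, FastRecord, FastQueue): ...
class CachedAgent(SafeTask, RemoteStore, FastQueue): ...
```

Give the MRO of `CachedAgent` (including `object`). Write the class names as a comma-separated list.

CachedAgent, SafeTask, LocalTask, RemoteStore, AbstractPool, AsyncActor, FastRecord, FastQueue, SafeIndex, object

L[CachedAgent] = CachedAgent + merge(L[SafeTask], L[RemoteStore], L[FastQueue], [SafeTask RemoteStore FastQueue])
  take SafeTask:  [SafeTask LocalTask FastQueue SafeIndex object] + [RemoteStore AbstractPool AsyncActor FastRecord FastQueue SafeIndex object] + [FastQueue object] + [SafeTask RemoteStore FastQueue]
  take LocalTask:  [LocalTask FastQueue SafeIndex object] + [RemoteStore AbstractPool AsyncActor FastRecord FastQueue SafeIndex object] + [FastQueue object] + [RemoteStore FastQueue]
  take RemoteStore:  [FastQueue SafeIndex object] + [RemoteStore AbstractPool AsyncActor FastRecord FastQueue SafeIndex object] + [FastQueue object] + [RemoteStore FastQueue]
  take AbstractPool:  [FastQueue SafeIndex object] + [AbstractPool AsyncActor FastRecord FastQueue SafeIndex object] + [FastQueue object] + [FastQueue]
  take AsyncActor:  [FastQueue SafeIndex object] + [AsyncActor FastRecord FastQueue SafeIndex object] + [FastQueue object] + [FastQueue]
  take FastRecord:  [FastQueue SafeIndex object] + [FastRecord FastQueue SafeIndex object] + [FastQueue object] + [FastQueue]
  take FastQueue:  [FastQueue SafeIndex object] + [FastQueue SafeIndex object] + [FastQueue object] + [FastQueue]
  take SafeIndex:  [SafeIndex object] + [SafeIndex object] + [object]
  take object:  [object] + [object] + [object]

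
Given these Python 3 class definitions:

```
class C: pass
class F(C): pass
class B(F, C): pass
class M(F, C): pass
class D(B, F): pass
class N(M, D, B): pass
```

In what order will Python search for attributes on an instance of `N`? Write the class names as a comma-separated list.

N, M, D, B, F, C, object

L[N] = N + merge(L[M], L[D], L[B], [M D B])
  take M:  [M F C object] + [D B F C object] + [B F C object] + [M D B]
  take D:  [F C object] + [D B F C object] + [B F C object] + [D B]
  take B:  [F C object] + [B F C object] + [B F C object] + [B]
  take F:  [F C object] + [F C object] + [F C object]
  take C:  [C object] + [C object] + [C object]
  take object:  [object] + [object] + [object]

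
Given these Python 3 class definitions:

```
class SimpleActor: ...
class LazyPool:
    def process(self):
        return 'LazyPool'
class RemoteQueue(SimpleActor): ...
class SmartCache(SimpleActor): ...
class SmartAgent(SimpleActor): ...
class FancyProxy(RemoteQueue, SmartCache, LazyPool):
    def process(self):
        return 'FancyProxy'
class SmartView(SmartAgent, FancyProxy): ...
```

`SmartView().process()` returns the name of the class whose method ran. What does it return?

FancyProxy

L[SmartView] = SmartView + merge(L[SmartAgent], L[FancyProxy], [SmartAgent FancyProxy])
  take SmartAgent:  [SmartAgent SimpleActor object] + [FancyProxy RemoteQueue SmartCache SimpleActor LazyPool object] + [SmartAgent FancyProxy]
  take FancyProxy:  [SimpleActor object] + [FancyProxy RemoteQueue SmartCache SimpleActor LazyPool object] + [FancyProxy]
  take RemoteQueue:  [SimpleActor object] + [RemoteQueue SmartCache SimpleActor LazyPool object]
  take SmartCache:  [SimpleActor object] + [SmartCache SimpleActor LazyPool object]
  take SimpleActor:  [SimpleActor object] + [SimpleActor LazyPool object]
  take LazyPool:  [object] + [LazyPool object]
  take object:  [object] + [object]
MRO: SmartView SmartAgent FancyProxy RemoteQueue SmartCache SimpleActor LazyPool object
process is defined in: FancyProxy, LazyPool. First along the MRO is FancyProxy.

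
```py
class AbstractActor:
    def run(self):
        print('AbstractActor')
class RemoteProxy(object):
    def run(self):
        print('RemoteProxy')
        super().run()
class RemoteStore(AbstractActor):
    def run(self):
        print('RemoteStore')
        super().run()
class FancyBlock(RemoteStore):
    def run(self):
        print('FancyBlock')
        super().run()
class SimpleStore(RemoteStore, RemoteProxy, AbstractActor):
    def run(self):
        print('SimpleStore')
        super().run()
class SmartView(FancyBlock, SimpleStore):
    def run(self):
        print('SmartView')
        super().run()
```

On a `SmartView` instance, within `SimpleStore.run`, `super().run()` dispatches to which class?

L[SmartView] = SmartView + merge(L[FancyBlock], L[SimpleStore], [FancyBlock SimpleStore])
  take FancyBlock:  [FancyBlock RemoteStore AbstractActor object] + [SimpleStore RemoteStore RemoteProxy AbstractActor object] + [FancyBlock SimpleStore]
  take SimpleStore:  [RemoteStore AbstractActor object] + [SimpleStore RemoteStore RemoteProxy AbstractActor object] + [SimpleStore]
  take RemoteStore:  [RemoteStore AbstractActor object] + [RemoteStore RemoteProxy AbstractActor object]
  take RemoteProxy:  [AbstractActor object] + [RemoteProxy AbstractActor object]
  take AbstractActor:  [AbstractActor object] + [AbstractActor object]
  take object:  [object] + [object]
MRO: SmartView FancyBlock SimpleStore RemoteStore RemoteProxy AbstractActor object
super() in SimpleStore.run on a SmartView instance goes to the class after SimpleStore in SmartView's MRO: RemoteStore.

RemoteStore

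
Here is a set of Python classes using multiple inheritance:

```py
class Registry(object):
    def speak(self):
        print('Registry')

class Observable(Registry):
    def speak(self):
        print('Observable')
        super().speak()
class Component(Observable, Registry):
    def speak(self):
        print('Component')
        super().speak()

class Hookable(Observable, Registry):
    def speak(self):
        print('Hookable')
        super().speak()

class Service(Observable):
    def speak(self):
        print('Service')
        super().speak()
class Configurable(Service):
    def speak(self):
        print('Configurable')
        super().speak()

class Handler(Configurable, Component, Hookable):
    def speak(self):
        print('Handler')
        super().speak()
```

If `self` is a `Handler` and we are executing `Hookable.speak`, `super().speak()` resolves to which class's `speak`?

L[Handler] = Handler + merge(L[Configurable], L[Component], L[Hookable], [Configurable Component Hookable])
  take Configurable:  [Configurable Service Observable Registry object] + [Component Observable Registry object] + [Hookable Observable Registry object] + [Configurable Component Hookable]
  take Service:  [Service Observable Registry object] + [Component Observable Registry object] + [Hookable Observable Registry object] + [Component Hookable]
  take Component:  [Observable Registry object] + [Component Observable Registry object] + [Hookable Observable Registry object] + [Component Hookable]
  take Hookable:  [Observable Registry object] + [Observable Registry object] + [Hookable Observable Registry object] + [Hookable]
  take Observable:  [Observable Registry object] + [Observable Registry object] + [Observable Registry object]
  take Registry:  [Registry object] + [Registry object] + [Registry object]
  take object:  [object] + [object] + [object]
MRO: Handler Configurable Service Component Hookable Observable Registry object
super() in Hookable.speak on a Handler instance goes to the class after Hookable in Handler's MRO: Observable.

Observable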